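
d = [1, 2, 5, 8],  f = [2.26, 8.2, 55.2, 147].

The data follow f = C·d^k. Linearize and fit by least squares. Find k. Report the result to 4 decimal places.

Let Y = ln f. Fitting Y = k·ln d + ln C by least squares:
Σln d = 4.3820, Σ(ln d)² = 7.3948, Σln f = 11.9209, Σln d·ln f = 18.2912.
Equations: 7.3948·k + 4.3820·ln C = 18.2912;  4.3820·k + 4·ln C = 11.9209.
Slope k = (n·Σln d·ln f − Σln d·Σln f)/(n·Σ(ln d)² − (Σln d)²) = (4·18.2912 − 4.3820·11.9209)/10.3771 = 2.01665; ln C = (Σln f − k·Σln d)/n = 0.77097.

k = 2.0167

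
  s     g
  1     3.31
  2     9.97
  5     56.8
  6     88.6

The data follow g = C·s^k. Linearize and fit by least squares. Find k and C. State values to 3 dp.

Linearized form: ln g = k·ln s + ln C. From the 4 transformed points,
XᵀX = [[6.2811, 4.0943]; [4.0943, 4]], rhs = [16.1298, 12.0202]ᵀ  (here Σln s = 4.0943, Σ(ln s)² = 6.2811, Σln g = 12.0202, Σln s·ln g = 16.1298).
Δ = 6.2811·4 − (4.0943)² = 8.3609; k = (16.1298·4 − 4.0943·12.0202)/8.3609 = 1.83047, ln C = (6.2811·12.0202 − 4.0943·16.1298)/8.3609 = 1.13140, so C = exp(1.13140) = 3.10000.

k = 1.830, C = 3.100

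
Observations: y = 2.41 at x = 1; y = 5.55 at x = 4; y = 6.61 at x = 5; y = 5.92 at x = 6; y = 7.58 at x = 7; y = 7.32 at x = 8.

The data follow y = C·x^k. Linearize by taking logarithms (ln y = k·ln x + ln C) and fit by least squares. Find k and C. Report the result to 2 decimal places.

k = 0.55, C = 2.47

With ln yᵢ as the transformed response and ln xᵢ as the regressor:
Over the data: Σln x = 8.8128, Σ(ln x)² = 15.8331, Σln y = 10.2765, Σln x·ln y = 16.6826.
Normal system: [[15.8331, 8.8128]; [8.8128, 6]]·[k, ln C]ᵀ = [16.6826, 10.2765]ᵀ.
Solving (det = 17.3327): k = 0.54986, ln C = 0.90511, so C = exp(0.90511) = 2.47221.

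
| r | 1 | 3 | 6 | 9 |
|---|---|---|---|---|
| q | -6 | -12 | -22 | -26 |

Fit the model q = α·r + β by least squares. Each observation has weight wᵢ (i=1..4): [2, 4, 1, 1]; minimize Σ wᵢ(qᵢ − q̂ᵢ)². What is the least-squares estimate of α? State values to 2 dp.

Entries of XᵀWX: Σwᵢ·r·r = 155, Σwᵢ·r = 29, Σwᵢ·1 = 8.
And Σwᵢ·r·q = -522, Σwᵢ·q = -108.
Determinant 155·8 − 29² = 399.
α = ((-522)·8 − 29·(-108))/399 = -348/133; β = (155·(-108) − 29·(-522))/399 = -534/133.

α = -2.62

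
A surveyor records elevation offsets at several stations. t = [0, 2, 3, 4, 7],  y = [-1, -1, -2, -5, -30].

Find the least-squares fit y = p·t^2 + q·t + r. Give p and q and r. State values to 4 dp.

The normal equations are: 2754·p + 442·q + 78·r = -1572;  442·p + 78·q + 16·r = -238;  78·p + 16·q + 5·r = -39.
Solving the 3×3 system (Gaussian elimination) gives p = -632/653, q = 1779/653, r = -927/653.

p = -0.9678, q = 2.7243, r = -1.4196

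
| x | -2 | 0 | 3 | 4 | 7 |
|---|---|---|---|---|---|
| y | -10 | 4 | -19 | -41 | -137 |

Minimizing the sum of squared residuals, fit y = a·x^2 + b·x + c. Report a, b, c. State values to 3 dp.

a = -3.035, b = 1.056, c = 4.211

The normal system AᵀA·[a, b, c]ᵀ = Aᵀy is [[2754, 426, 78]; [426, 78, 12]; [78, 12, 5]]·[a, b, c]ᵀ = [-7580, -1160, -203]ᵀ.
Solving the 3×3 system (Gaussian elimination) gives a = -23527/7752, b = 8185/7752, c = 5441/1292.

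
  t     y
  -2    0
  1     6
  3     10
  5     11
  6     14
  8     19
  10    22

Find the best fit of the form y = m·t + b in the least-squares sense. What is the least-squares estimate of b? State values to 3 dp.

Compute the Gram sums: Σt·t = 239, Σt = 31, Σ1 = 7.
Right-hand side: Σt·y = 547, Σy = 82.
Normal equations: [[239, 31]; [31, 7]]·[m, b]ᵀ = [547, 82]ᵀ.
det = 239·7 − 31² = 712.
m = (547·7 − 31·82)/712 = 1287/712; b = (239·82 − 31·547)/712 = 2641/712.

b = 3.709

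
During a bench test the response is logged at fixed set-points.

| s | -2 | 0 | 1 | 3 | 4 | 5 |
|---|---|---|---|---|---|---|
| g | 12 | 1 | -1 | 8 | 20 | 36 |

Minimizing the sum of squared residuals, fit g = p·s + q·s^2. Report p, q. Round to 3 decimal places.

p = -2.587, q = 1.920

Sums needed: Σs·s = 55, Σs·s^2 = 209, Σs^2·s^2 = 979.
Right-hand side: Σs·g = 259, Σs^2·g = 1339.
det = 55·979 − 209² = 10164.
p = (259·979 − 209·1339)/10164 = -1195/462; q = (55·1339 − 209·259)/10164 = 887/462.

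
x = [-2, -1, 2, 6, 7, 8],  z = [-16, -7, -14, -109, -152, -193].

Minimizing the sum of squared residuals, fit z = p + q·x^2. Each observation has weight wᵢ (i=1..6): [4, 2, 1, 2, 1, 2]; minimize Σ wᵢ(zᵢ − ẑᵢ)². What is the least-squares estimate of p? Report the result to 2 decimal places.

p = -3.76

Entries of AᵀWA: Σwᵢ·1 = 12, Σwᵢ·x^2 = 271, Σwᵢ·x^2·x^2 = 13267.
Moment sums: Σwᵢ·z = -848, Σwᵢ·x^2·z = -40326.
Normal equations: [[12, 271]; [271, 13267]]·[p, q]ᵀ = [-848, -40326]ᵀ.
Eliminating q: 13267·(row 1) − 271·(row 2) gives 85763·p = 13267·(-848) − 271·(-40326) = -322070, so p = -322070/85763.
Then q = ((-40326) − 271·(-322070/85763))/13267 = -254104/85763.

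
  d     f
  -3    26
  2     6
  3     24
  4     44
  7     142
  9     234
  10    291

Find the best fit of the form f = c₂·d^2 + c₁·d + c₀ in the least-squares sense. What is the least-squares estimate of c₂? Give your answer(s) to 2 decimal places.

c₂ = 2.98

Entries of XᵀX: Σd^2·d^2 = 19396, Σd^2·d = 2144, Σd^2 = 268, Σd·d = 268, Σd = 32, Σ1 = 7.
And Σd^2·f = 56190, Σd·f = 6192, Σf = 767.
Row-reducing yields c₂ = 232511/78054, c₁ = -5496/13009, c₀ = -99307/39027.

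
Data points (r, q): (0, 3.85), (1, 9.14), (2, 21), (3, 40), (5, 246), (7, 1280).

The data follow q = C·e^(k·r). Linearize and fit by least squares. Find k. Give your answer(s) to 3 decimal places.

Let Y = ln q. Fitting Y = k·r + ln C by least squares:
Σr = 18.0000, Σ(r)² = 88.0000, Σln q = 22.9541, Σr·ln q = 96.9773.
Equations: 88.0000·k + 18.0000·ln C = 96.9773;  18.0000·k + 6·ln C = 22.9541.
Solving (det = 204.0000): k = 0.82691, ln C = 1.34494.

k = 0.827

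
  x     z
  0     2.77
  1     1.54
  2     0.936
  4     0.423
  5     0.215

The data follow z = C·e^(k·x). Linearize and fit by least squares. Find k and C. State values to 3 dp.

k = -0.488, C = 2.635

Let Y = ln z. Fitting Y = k·x + ln C by least squares:
Σx = 12.0000, Σ(x)² = 46.0000, Σln z = -1.0130, Σx·ln z = -10.8276.
Normal system: [[46.0000, 12.0000]; [12.0000, 5]]·[k, ln C]ᵀ = [-10.8276, -1.0130]ᵀ.
Δ = 46.0000·5 − (12.0000)² = 86.0000; k = (-10.8276·5 − 12.0000·-1.0130)/86.0000 = -0.48816, ln C = (46.0000·-1.0130 − 12.0000·-10.8276)/86.0000 = 0.96899, so C = exp(0.96899) = 2.63527.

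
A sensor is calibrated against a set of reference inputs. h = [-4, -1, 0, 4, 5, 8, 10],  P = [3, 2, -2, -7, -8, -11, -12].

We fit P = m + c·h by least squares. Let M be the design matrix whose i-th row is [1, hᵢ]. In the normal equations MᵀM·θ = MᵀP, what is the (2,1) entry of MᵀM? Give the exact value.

Row 2 ↔ basis h, column 1 ↔ basis 1, so (MᵀM)_{2,1} = Σᵢ h = (-4)·(1) + (-1)·(1) + (0)·(1) + (4)·(1) + (5)·(1) + (8)·(1) + (10)·(1) = 22.

22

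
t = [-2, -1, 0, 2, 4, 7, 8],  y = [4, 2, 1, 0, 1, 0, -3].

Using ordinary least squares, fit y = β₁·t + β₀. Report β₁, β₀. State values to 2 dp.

Sums needed: Σt·t = 138, Σt = 18, Σ1 = 7.
Moment sums: Σt·y = -30, Σy = 5.
det = 138·7 − 18² = 642.
β₁ = ((-30)·7 − 18·5)/642 = -50/107; β₀ = (138·5 − 18·(-30))/642 = 205/107.

β₁ = -0.47, β₀ = 1.92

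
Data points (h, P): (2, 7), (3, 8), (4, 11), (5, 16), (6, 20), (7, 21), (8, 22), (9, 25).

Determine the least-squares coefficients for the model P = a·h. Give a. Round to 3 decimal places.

a = 2.923

From the data, Σh·h = 284.
Right-hand side: Σh·P = 830.
Normal equations: [[284]]·[a]ᵀ = [830]ᵀ.
a = 830/284 = 2.92254.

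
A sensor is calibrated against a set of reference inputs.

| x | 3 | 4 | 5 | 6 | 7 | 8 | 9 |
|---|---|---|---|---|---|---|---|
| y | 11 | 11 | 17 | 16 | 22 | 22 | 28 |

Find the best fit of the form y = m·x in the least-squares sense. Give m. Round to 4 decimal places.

Normal-equation sums: Σx·x = 280.
And Σx·y = 840.
MᵀM·[m]ᵀ = Mᵀy becomes [[280]]·[m]ᵀ = [840]ᵀ.
Hence m = 840 / 280 ≈ 3.

m = 3.0000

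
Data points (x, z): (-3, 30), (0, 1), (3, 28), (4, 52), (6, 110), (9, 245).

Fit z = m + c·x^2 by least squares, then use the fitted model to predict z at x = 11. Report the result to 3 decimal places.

ẑ = 365.313

Compute the Gram sums: Σ1 = 6, Σx^2 = 151, Σx^2·x^2 = 8275.
Moment sums: Σz = 466, Σx^2·z = 25159.
Determinant 6·8275 − 151² = 26849.
m = (466·8275 − 151·25159)/26849 = 57141/26849; c = (6·25159 − 151·466)/26849 = 80588/26849.
At x = 11: ẑ = (57141/26849)·(1) + (80588/26849)·(121) = 9808289/26849.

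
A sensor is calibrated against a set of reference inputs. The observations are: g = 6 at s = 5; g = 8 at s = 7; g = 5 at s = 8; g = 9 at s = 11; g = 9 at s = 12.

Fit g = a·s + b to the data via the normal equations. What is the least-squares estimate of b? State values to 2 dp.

b = 3.57

Normal-equation sums: Σs·s = 403, Σs = 43, Σ1 = 5.
Moment sums: Σs·g = 333, Σg = 37.
Determinant 403·5 − 43² = 166.
a = (333·5 − 43·37)/166 = 37/83; b = (403·37 − 43·333)/166 = 296/83.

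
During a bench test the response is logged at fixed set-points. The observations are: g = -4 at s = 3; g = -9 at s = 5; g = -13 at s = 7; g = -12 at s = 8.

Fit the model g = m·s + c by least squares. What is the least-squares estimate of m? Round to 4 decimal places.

The normal equations are: 147·m + 23·c = -244;  23·m + 4·c = -38.
(Σs·s = 147, Σs = 23, Σ1 = 4, Σs·g = -244, Σg = -38.)
Eliminating c: 4·(row 1) − 23·(row 2) gives 59·m = 4·(-244) − 23·(-38) = -102, so m = -102/59.
Then c = ((-38) − 23·(-102/59))/4 = 26/59.

m = -1.7288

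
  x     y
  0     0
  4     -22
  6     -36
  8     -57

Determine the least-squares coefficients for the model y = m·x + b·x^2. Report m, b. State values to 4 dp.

Entries of AᵀA: Σx·x = 116, Σx·x^2 = 792, Σx^2·x^2 = 5648.
Moment sums: Σx·y = -760, Σx^2·y = -5296.
AᵀA·[m, b]ᵀ = Aᵀy becomes [[116, 792]; [792, 5648]]·[m, b]ᵀ = [-760, -5296]ᵀ.
det = 116·5648 − 792² = 27904.
m = ((-760)·5648 − 792·(-5296))/27904 = -383/109; b = (116·(-5296) − 792·(-760))/27904 = -97/218.

m = -3.5138, b = -0.4450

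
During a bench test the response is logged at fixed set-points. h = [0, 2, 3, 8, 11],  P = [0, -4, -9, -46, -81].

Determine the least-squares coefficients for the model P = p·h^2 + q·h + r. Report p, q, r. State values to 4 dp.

p = -0.5484, q = -1.3685, r = 0.2851

AᵀA·[p, q, r]ᵀ = AᵀP reads: 18834·p + 1878·q + 198·r = -12842;  1878·p + 198·q + 24·r = -1294;  198·p + 24·q + 5·r = -140.
Solving the 3×3 system (Gaussian elimination) gives p = -5689/10374, q = -14197/10374, r = 493/1729.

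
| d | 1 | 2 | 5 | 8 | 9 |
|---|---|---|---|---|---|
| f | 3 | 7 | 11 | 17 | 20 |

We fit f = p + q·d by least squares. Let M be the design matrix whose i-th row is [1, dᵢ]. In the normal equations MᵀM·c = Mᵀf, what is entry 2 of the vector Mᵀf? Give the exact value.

388

Entry 2 ↔ basis d, so (Mᵀf)_{2} = Σᵢ (d)·fᵢ = (1)·(3) + (2)·(7) + (5)·(11) + (8)·(17) + (9)·(20) = 388.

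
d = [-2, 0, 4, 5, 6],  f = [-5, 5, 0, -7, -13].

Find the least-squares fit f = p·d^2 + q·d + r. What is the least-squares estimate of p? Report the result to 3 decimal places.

p = -0.951

Compute the Gram sums: Σd^2·d^2 = 2193, Σd^2·d = 397, Σd^2 = 81, Σd·d = 81, Σd = 13, Σ1 = 5.
Moment sums: Σd^2·f = -663, Σd·f = -103, Σf = -20.
Solving the 3×3 system (Gaussian elimination) gives p = -369/388, q = 519/194, r = 1727/388.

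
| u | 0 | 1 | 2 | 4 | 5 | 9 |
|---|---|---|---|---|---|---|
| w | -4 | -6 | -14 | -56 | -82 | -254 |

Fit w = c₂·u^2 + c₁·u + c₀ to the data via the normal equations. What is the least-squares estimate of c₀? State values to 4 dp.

From the data, Σu^2·u^2 = 7459, Σu^2·u = 927, Σu^2 = 127, Σu·u = 127, Σu = 21, Σ1 = 6.
For Xᵀw: Σu^2·w = -23582, Σu·w = -2954, Σw = -416.
XᵀX·[c₂, c₁, c₀]ᵀ = Xᵀw becomes [[7459, 927, 127]; [927, 127, 21]; [127, 21, 6]]·[c₂, c₁, c₀]ᵀ = [-23582, -2954, -416]ᵀ.
Solving the 3×3 system (Gaussian elimination) gives c₂ = -2033/673, c₁ = -509/673, c₀ = -1848/673.

c₀ = -2.7459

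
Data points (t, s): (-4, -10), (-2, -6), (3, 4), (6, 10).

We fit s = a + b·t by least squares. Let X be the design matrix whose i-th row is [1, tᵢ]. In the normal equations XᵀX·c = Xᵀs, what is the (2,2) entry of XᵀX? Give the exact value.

Row 2 ↔ basis t, column 2 ↔ basis t, so (XᵀX)_{2,2} = Σᵢ (t)·(t) = (-4)·(-4) + (-2)·(-2) + (3)·(3) + (6)·(6) = 65.

65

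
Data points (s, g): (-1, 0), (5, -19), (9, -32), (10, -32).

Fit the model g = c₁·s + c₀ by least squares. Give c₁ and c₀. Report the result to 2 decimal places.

c₁ = -3.02, c₀ = -3.38

From the data, Σs·s = 207, Σs = 23, Σ1 = 4.
For Mᵀg: Σs·g = -703, Σg = -83.
MᵀM·[c₁, c₀]ᵀ = Mᵀg becomes [[207, 23]; [23, 4]]·[c₁, c₀]ᵀ = [-703, -83]ᵀ.
Δ = 207·4 − 23² = 299.
c₁ = ((-703)·4 − 23·(-83))/299 = -903/299; c₀ = (207·(-83) − 23·(-703))/299 = -44/13.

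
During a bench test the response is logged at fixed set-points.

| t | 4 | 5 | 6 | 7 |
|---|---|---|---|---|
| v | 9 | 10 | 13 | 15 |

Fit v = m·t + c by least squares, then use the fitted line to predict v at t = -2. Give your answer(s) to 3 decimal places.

Sums needed: Σt·t = 126, Σt = 22, Σ1 = 4.
Right-hand side: Σt·v = 269, Σv = 47.
Eliminating c: 4·(row 1) − 22·(row 2) gives 20·m = 4·269 − 22·47 = 42, so m = 21/10.
Then c = (47 − 22·(21/10))/4 = 1/5.
At t = -2: v̂ = (21/10)·(-2) + (1/5)·(1) = -4.

v̂ = -4.000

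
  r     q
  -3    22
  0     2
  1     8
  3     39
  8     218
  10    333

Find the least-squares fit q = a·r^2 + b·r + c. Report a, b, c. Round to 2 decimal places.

a = 3.03, b = 2.72, c = 2.62

With design matrix X, XᵀX = [[14259, 1513, 183]; [1513, 183, 19]; [183, 19, 6]] and Xᵀq = [47809, 5133, 622]ᵀ.
Row-reducing yields a = 36831/12154, b = 33097/12154, c = 15906/6077.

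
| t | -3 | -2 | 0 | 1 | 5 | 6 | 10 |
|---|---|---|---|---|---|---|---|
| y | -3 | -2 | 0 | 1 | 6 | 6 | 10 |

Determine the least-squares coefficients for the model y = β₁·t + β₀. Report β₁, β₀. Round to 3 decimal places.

Setting ∂/∂β₁ … = 0 gives: 175·β₁ + 17·β₀ = 180;  17·β₁ + 7·β₀ = 18.
(Σt·t = 175, Σt = 17, Σ1 = 7, Σt·y = 180, Σy = 18.)
Determinant 175·7 − 17² = 936.
β₁ = (180·7 − 17·18)/936 = 53/52; β₀ = (175·18 − 17·180)/936 = 5/52.

β₁ = 1.019, β₀ = 0.096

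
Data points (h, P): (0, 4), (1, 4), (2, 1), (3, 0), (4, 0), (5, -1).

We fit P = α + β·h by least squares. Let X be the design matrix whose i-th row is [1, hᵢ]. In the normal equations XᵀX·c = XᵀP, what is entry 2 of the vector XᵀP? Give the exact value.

1

Entry 2 ↔ basis h, so (XᵀP)_{2} = Σᵢ (h)·Pᵢ = (0)·(4) + (1)·(4) + (2)·(1) + (3)·(0) + (4)·(0) + (5)·(-1) = 1.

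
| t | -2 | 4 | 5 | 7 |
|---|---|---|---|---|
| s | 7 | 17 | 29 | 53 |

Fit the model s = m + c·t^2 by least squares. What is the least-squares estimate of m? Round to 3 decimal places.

AᵀA·[m, c]ᵀ = Aᵀs reads: 4·m + 94·c = 106;  94·m + 3298·c = 3622.
Eliminating c: 3298·(row 1) − 94·(row 2) gives 4356·m = 3298·106 − 94·3622 = 9120, so m = 760/363.
Then c = (3622 − 94·(760/363))/3298 = 377/363.

m = 2.094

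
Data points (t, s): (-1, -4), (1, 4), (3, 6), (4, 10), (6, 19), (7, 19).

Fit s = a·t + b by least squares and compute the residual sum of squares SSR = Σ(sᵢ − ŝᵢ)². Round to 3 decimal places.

Sums needed: Σt·t = 112, Σt = 20, Σ1 = 6.
Right-hand side: Σt·s = 313, Σs = 54.
AᵀA·[a, b]ᵀ = Aᵀs becomes [[112, 20]; [20, 6]]·[a, b]ᵀ = [313, 54]ᵀ.
Determinant 112·6 − 20² = 272.
a = (313·6 − 20·54)/272 = 399/136; b = (112·54 − 20·313)/272 = -53/68.
Residuals: -39/136, 251/136, -275/136, -65/68, 37/17, -103/136; SSR = 1877/136.

SSR = 13.801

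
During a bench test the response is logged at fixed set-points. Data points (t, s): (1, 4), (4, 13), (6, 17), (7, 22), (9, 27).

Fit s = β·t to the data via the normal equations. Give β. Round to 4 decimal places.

β = 3.0328

Compute the Gram sums: Σt·t = 183.
For Aᵀs: Σt·s = 555.
β = 555/183 = 3.03279.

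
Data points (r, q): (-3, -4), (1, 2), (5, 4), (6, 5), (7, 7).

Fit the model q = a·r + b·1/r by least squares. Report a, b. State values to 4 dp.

a = 0.8888, b = 1.2698

Compute the Gram sums: Σr·r = 120, Σr·1/r = 5, Σ1/r·1/r = 52889/44100.
And Σr·q = 113, Σ1/r·q = 179/30.
MᵀM·[a, b]ᵀ = Mᵀq becomes [[120, 5]; [5, 52889/44100]]·[a, b]ᵀ = [113, 179/30]ᵀ.
Eliminating b: (52889/44100)·(row 1) − 5·(row 2) gives (87403/735)·a = (52889/44100)·113 − 5·(179/30) = 4660807/44100, so a = 4660807/5244180.
Then b = ((179/30) − 5·(4660807/5244180))/(52889/44100) = 110985/87403.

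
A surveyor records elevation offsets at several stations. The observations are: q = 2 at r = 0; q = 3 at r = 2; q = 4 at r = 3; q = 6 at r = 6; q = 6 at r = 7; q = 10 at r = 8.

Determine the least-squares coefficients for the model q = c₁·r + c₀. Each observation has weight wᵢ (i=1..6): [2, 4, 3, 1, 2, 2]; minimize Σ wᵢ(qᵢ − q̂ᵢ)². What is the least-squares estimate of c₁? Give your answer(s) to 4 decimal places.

c₁ = 0.8638

Sums needed: Σwᵢ·r·r = 305, Σwᵢ·r = 53, Σwᵢ·1 = 14.
For MᵀWq: Σwᵢ·r·q = 340, Σwᵢ·q = 66.
So MᵀWM·[c₁, c₀]ᵀ = MᵀWq: [[305, 53]; [53, 14]]·[c₁, c₀]ᵀ = [340, 66]ᵀ.
Eliminating c₀: 14·(row 1) − 53·(row 2) gives 1461·c₁ = 14·340 − 53·66 = 1262, so c₁ = 1262/1461.
Then c₀ = (66 − 53·(1262/1461))/14 = 2110/1461.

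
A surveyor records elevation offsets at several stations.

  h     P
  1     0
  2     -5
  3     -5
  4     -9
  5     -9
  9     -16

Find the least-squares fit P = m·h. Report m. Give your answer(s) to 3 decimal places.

m = -1.838

From the data, Σh·h = 136.
For AᵀP: Σh·P = -250.
Normal equations: [[136]]·[m]ᵀ = [-250]ᵀ.
m = (-250)/136 = -1.83824.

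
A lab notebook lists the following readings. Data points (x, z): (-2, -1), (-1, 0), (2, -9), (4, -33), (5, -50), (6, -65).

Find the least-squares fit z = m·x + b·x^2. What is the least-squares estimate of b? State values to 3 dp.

From the data, Σx·x = 86, Σx·x^2 = 404, Σx^2·x^2 = 2210.
Right-hand side: Σx·z = -788, Σx^2·z = -4158.
Normal equations: [[86, 404]; [404, 2210]]·[m, b]ᵀ = [-788, -4158]ᵀ.
Determinant 86·2210 − 404² = 26844.
m = ((-788)·2210 − 404·(-4158))/26844 = -15412/6711; b = (86·(-4158) − 404·(-788))/26844 = -9809/6711.

b = -1.462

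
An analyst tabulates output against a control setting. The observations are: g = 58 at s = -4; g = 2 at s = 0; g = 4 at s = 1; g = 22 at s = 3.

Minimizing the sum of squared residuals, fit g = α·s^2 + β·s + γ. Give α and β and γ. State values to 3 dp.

Setting ∂/∂α … = 0 gives: 338·α + (-36)·β + 26·γ = 1130;  (-36)·α + 26·β + 0·γ = -162;  26·α + 0·β + 4·γ = 86.
Row-reducing yields α = 4507/1549, β = -3411/1549, γ = 4008/1549.

α = 2.910, β = -2.202, γ = 2.587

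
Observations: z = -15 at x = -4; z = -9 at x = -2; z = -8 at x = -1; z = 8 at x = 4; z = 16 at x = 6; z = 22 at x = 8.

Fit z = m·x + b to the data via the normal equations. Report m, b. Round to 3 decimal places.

m = 3.118, b = -3.384

Entries of MᵀM: Σx·x = 137, Σx = 11, Σ1 = 6.
And Σx·z = 390, Σz = 14.
MᵀM·[m, b]ᵀ = Mᵀz becomes [[137, 11]; [11, 6]]·[m, b]ᵀ = [390, 14]ᵀ.
det = 137·6 − 11² = 701.
m = (390·6 − 11·14)/701 = 2186/701; b = (137·14 − 11·390)/701 = -2372/701.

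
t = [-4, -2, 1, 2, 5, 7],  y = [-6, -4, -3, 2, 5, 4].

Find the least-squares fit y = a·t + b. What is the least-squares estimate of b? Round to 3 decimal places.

Sums needed: Σt·t = 99, Σt = 9, Σ1 = 6.
Moment sums: Σt·y = 86, Σy = -2.
XᵀX·[a, b]ᵀ = Xᵀy becomes [[99, 9]; [9, 6]]·[a, b]ᵀ = [86, -2]ᵀ.
det = 99·6 − 9² = 513.
a = (86·6 − 9·(-2))/513 = 178/171; b = (99·(-2) − 9·86)/513 = -36/19.

b = -1.895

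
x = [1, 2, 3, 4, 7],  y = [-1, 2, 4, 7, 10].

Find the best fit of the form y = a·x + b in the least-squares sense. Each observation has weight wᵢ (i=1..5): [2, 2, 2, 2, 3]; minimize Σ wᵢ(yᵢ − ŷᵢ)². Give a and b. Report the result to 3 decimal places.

a = 1.748, b = -1.607

With design matrix A, AᵀWA = [[207, 41]; [41, 11]] and AᵀWy = [296, 54]ᵀ.
Δ = 207·11 − 41² = 596.
a = (296·11 − 41·54)/596 = 521/298; b = (207·54 − 41·296)/596 = -479/298.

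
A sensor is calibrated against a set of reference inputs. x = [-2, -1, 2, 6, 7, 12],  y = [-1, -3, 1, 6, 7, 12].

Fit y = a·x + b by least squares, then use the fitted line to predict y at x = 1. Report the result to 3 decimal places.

ŷ = 0.540

Normal-equation sums: Σx·x = 238, Σx = 24, Σ1 = 6.
Right-hand side: Σx·y = 236, Σy = 22.
Determinant 238·6 − 24² = 852.
a = (236·6 − 24·22)/852 = 74/71; b = (238·22 − 24·236)/852 = -107/213.
At x = 1: ŷ = (74/71)·(1) + (-107/213)·(1) = 115/213.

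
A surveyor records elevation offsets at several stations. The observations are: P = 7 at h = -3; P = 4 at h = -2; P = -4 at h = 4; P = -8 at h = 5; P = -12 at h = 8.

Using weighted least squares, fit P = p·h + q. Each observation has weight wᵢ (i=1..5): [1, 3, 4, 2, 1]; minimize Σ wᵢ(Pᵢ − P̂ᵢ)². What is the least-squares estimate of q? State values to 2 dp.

q = 1.37

Compute the Gram sums: Σwᵢ·h·h = 199, Σwᵢ·h = 25, Σwᵢ·1 = 11.
Moment sums: Σwᵢ·h·P = -285, Σwᵢ·P = -25.
XᵀWX·[p, q]ᵀ = XᵀWP becomes [[199, 25]; [25, 11]]·[p, q]ᵀ = [-285, -25]ᵀ.
Eliminating q: 11·(row 1) − 25·(row 2) gives 1564·p = 11·(-285) − 25·(-25) = -2510, so p = -1255/782.
Then q = ((-25) − 25·(-1255/782))/11 = 1075/782.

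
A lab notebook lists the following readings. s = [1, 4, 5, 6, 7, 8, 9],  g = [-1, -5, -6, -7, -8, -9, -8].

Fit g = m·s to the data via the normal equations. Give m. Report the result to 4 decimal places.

Sums needed: Σs·s = 272.
Right-hand side: Σs·g = -293.
AᵀA·[m]ᵀ = Aᵀg becomes [[272]]·[m]ᵀ = [-293]ᵀ.
Hence m = -293 / 272 ≈ -1.07721.

m = -1.0772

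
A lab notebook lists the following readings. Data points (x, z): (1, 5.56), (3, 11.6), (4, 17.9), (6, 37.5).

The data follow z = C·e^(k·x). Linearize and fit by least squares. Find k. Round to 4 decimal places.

Let Y = ln z. Fitting Y = k·x + ln C by least squares:
Σx = 14.0000, Σ(x)² = 62.0000, Σln z = 10.6757, Σx·ln z = 42.3539.
Equations: 62.0000·k + 14.0000·ln C = 42.3539;  14.0000·k + 4·ln C = 10.6757.
Δ = 62.0000·4 − (14.0000)² = 52.0000; k = (42.3539·4 − 14.0000·10.6757)/52.0000 = 0.38375, ln C = (62.0000·10.6757 − 14.0000·42.3539)/52.0000 = 1.32581.

k = 0.3838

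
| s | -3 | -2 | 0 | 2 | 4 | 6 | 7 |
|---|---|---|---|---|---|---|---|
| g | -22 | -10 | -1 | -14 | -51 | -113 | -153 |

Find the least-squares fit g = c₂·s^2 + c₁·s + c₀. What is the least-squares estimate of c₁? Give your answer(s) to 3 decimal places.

With design matrix M, MᵀM = [[4066, 596, 118]; [596, 118, 14]; [118, 14, 7]] and Mᵀg = [-12675, -1895, -364]ᵀ.
Solving the 3×3 system (Gaussian elimination) gives c₂ = -13097/4458, c₁ = -9029/7430, c₀ = -508/11145.

c₁ = -1.215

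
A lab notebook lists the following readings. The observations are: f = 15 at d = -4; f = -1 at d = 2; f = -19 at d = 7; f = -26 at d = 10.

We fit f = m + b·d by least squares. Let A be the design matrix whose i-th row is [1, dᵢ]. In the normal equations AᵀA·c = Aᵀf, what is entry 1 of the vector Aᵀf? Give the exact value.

-31

Entry 1 ↔ basis 1, so (Aᵀf)_{1} = Σᵢ fᵢ = (1)·(15) + (1)·(-1) + (1)·(-19) + (1)·(-26) = -31.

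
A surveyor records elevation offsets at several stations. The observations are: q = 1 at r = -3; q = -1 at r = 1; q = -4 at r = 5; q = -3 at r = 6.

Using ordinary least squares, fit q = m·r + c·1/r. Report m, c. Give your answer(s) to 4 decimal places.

Compute the Gram sums: Σr·r = 71, Σr·1/r = 4, Σ1/r·1/r = 1061/900.
And Σr·q = -42, Σ1/r·q = -79/30.
Eliminating c: (1061/900)·(row 1) − 4·(row 2) gives (60931/900)·m = (1061/900)·(-42) − 4·(-79/30) = -1949/50, so m = -35082/60931.
Then c = ((-79/30) − 4·(-35082/60931))/(1061/900) = -17070/60931.

m = -0.5758, c = -0.2802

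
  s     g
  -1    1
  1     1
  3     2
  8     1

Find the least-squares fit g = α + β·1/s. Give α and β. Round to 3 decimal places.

Normal-equation sums: Σ1 = 4, Σ1/s = 11/24, Σ1/s·1/s = 1225/576.
Moment sums: Σg = 5, Σ1/s·g = 19/24.
Eliminating β: (1225/576)·(row 1) − (11/24)·(row 2) gives (531/64)·α = (1225/576)·5 − (11/24)·(19/24) = 493/48, so α = 1972/1593.
Then β = ((19/24) − (11/24)·(1972/1593))/(1225/576) = 56/531.

α = 1.238, β = 0.105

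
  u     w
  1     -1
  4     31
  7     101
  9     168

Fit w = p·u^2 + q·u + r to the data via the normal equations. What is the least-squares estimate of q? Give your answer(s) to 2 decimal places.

From the data, Σu^2·u^2 = 9219, Σu^2·u = 1137, Σu^2 = 147, Σu·u = 147, Σu = 21, Σ1 = 4.
Right-hand side: Σu^2·w = 19052, Σu·w = 2342, Σw = 299.
So MᵀM·[p, q, r]ᵀ = Mᵀw: [[9219, 1137, 147]; [1137, 147, 21]; [147, 21, 4]]·[p, q, r]ᵀ = [19052, 2342, 299]ᵀ.
Row-reducing yields p = 3173/1524, q = 163/508, r = -438/127.

q = 0.32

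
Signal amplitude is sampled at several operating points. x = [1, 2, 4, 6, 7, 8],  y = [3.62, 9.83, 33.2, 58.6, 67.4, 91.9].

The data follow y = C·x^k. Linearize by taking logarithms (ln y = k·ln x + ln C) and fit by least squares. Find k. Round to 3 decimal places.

k = 1.552

With ln yᵢ as the transformed response and ln xᵢ as the regressor:
Σln x = 7.8966, Σ(ln x)² = 13.7233, Σln y = 19.8765, Σln x·ln y = 31.3276.
Equations: 13.7233·k + 7.8966·ln C = 31.3276;  7.8966·k + 6·ln C = 19.8765.
Solving (det = 19.9843): k = 1.55168, ln C = 1.27061.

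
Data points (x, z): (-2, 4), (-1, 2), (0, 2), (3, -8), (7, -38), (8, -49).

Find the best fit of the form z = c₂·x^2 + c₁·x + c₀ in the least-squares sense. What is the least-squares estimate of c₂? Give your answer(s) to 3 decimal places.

The normal equations are: 6595·c₂ + 873·c₁ + 127·c₀ = -5052;  873·c₂ + 127·c₁ + 15·c₀ = -692;  127·c₂ + 15·c₁ + 6·c₀ = -87.
Row-reducing yields c₂ = -71265/123244, c₁ = -19189/11204, c₀ = 124551/61622.

c₂ = -0.578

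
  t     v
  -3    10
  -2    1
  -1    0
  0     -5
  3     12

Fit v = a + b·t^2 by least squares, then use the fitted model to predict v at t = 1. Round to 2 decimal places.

AᵀA·[a, b]ᵀ = Aᵀv reads: 5·a + 23·b = 18;  23·a + 179·b = 202.
Δ = 5·179 − 23² = 366.
a = (18·179 − 23·202)/366 = -712/183; b = (5·202 − 23·18)/366 = 298/183.
At t = 1: v̂ = (-712/183)·(1) + (298/183)·(1) = -138/61.

v̂ = -2.26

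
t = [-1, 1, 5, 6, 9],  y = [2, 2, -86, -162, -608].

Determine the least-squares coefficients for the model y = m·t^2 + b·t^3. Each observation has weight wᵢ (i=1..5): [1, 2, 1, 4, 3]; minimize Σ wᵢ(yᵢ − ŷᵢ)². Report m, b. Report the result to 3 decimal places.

Compute the Gram sums: Σwᵢ·t^2·t^2 = 25495, Σwᵢ·t^2·t^3 = 211377, Σwᵢ·t^3·t^3 = 1796575.
And Σwᵢ·t^2·y = -173216, Σwᵢ·t^3·y = -1480412.
So MᵀWM·[m, b]ᵀ = MᵀWy: [[25495, 211377]; [211377, 1796575]]·[m, b]ᵀ = [-173216, -1480412]ᵀ.
det = 25495·1796575 − 211377² = 1123443496.
m = ((-173216)·1796575 − 211377·(-1480412))/1123443496 = 432378031/280860874; b = (25495·(-1480412) − 211377·(-173216))/1123443496 = -282306377/280860874.

m = 1.539, b = -1.005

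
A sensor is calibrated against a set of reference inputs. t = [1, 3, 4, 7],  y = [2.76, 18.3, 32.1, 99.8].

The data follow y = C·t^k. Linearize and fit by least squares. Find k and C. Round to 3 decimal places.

Taking logs, ln y = k·ln t + ln C, so regress ln y on ln t.
AᵀA = [[6.9153, 4.4308]; [4.4308, 4]], rhs = [16.9598, 11.9942]ᵀ  (here Σln t = 4.4308, Σ(ln t)² = 6.9153, Σln y = 11.9942, Σln t·ln y = 16.9598).
Solving (det = 8.0292): k = 1.83022, ln C = 0.97120, so C = exp(0.97120) = 2.64110.

k = 1.830, C = 2.641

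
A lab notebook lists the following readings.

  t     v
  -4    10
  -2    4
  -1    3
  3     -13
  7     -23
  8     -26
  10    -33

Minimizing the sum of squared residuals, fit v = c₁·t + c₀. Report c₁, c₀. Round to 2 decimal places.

c₁ = -3.08, c₀ = -1.89

Forming MᵀM = [[243, 21]; [21, 7]] and Mᵀv = [-789, -78]ᵀ gives MᵀM·[c₁, c₀]ᵀ = Mᵀv.
det = 243·7 − 21² = 1260.
c₁ = ((-789)·7 − 21·(-78))/1260 = -37/12; c₀ = (243·(-78) − 21·(-789))/1260 = -53/28.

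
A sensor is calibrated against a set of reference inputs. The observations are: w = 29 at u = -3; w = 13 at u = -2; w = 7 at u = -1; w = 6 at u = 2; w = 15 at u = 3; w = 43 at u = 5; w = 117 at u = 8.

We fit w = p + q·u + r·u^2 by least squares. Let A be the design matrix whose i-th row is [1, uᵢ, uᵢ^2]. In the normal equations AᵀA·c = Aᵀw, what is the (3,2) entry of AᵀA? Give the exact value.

Row 3 ↔ basis u^2, column 2 ↔ basis u, so (AᵀA)_{3,2} = Σᵢ (u^2)·(u) = (9)·(-3) + (4)·(-2) + (1)·(-1) + (4)·(2) + (9)·(3) + (25)·(5) + (64)·(8) = 636.

636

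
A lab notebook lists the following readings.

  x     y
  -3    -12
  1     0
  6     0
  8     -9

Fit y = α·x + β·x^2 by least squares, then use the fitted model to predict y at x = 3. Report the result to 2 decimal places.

ŷ = 3.65

Setting ∂/∂α … = 0 gives: 110·α + 702·β = -36;  702·α + 5474·β = -684.
Determinant 110·5474 − 702² = 109336.
α = ((-36)·5474 − 702·(-684))/109336 = 35388/13667; β = (110·(-684) − 702·(-36))/109336 = -6246/13667.
At x = 3: ŷ = (35388/13667)·(3) + (-6246/13667)·(9) = 49950/13667.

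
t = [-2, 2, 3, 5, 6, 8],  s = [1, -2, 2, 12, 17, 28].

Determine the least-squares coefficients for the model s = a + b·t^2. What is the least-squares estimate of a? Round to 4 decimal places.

a = -1.8305

Sums needed: Σ1 = 6, Σt^2 = 142, Σt^2·t^2 = 6130.
And Σs = 58, Σt^2·s = 2718.
AᵀA·[a, b]ᵀ = Aᵀs becomes [[6, 142]; [142, 6130]]·[a, b]ᵀ = [58, 2718]ᵀ.
Eliminating b: 6130·(row 1) − 142·(row 2) gives 16616·a = 6130·58 − 142·2718 = -30416, so a = -3802/2077.
Then b = (2718 − 142·(-3802/2077))/6130 = 1009/2077.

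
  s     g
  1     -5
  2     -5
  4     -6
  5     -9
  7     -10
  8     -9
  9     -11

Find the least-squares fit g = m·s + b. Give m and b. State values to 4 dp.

Sums needed: Σs·s = 240, Σs = 36, Σ1 = 7.
Moment sums: Σs·g = -325, Σg = -55.
Normal equations: [[240, 36]; [36, 7]]·[m, b]ᵀ = [-325, -55]ᵀ.
det = 240·7 − 36² = 384.
m = ((-325)·7 − 36·(-55))/384 = -295/384; b = (240·(-55) − 36·(-325))/384 = -125/32.

m = -0.7682, b = -3.9063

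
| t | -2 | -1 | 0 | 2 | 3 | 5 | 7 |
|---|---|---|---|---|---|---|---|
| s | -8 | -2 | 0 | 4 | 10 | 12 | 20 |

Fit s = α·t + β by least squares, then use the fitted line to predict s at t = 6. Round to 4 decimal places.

ŝ = 16.6429

Forming AᵀA = [[92, 14]; [14, 7]] and Aᵀs = [256, 36]ᵀ gives AᵀA·[α, β]ᵀ = Aᵀs.
Δ = 92·7 − 14² = 448.
α = (256·7 − 14·36)/448 = 23/8; β = (92·36 − 14·256)/448 = -17/28.
At t = 6: ŝ = (23/8)·(6) + (-17/28)·(1) = 233/14.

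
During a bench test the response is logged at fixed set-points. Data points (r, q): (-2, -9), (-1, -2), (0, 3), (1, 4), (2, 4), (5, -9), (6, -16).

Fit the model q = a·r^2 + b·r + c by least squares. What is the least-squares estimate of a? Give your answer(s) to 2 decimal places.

a = -1.05

Setting ∂/∂a … = 0 gives: 1955·a + 341·b + 71·c = -819;  341·a + 71·b + 11·c = -109;  71·a + 11·b + 7·c = -25.
Row-reducing yields a = -25160/23961, b = 76367/23961, c = 16538/7987.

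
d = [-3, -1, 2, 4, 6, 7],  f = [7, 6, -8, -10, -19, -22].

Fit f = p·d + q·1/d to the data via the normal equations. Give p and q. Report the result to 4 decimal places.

With design matrix M, MᵀM = [[115, 6]; [6, 10385/7056]] and Mᵀf = [-351, -148/7]ᵀ.
Δ = 115·(10385/7056) − 6² = 940259/7056.
p = ((-351)·(10385/7056) − 6·(-148/7))/(940259/7056) = -2750031/940259; q = (115·(-148/7) − 6·(-351))/(940259/7056) = -2296224/940259.

p = -2.9248, q = -2.4421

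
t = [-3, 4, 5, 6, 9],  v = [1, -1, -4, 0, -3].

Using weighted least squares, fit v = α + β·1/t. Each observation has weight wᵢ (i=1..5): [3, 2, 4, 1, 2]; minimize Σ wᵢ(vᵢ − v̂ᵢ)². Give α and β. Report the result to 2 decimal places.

AᵀWA·[α, β]ᵀ = AᵀWv reads: 12·α + (31/45)·β = -21;  (31/45)·α + (10867/16200)·β = -161/30.
(Σwᵢ·1 = 12, Σwᵢ·1/t = 31/45, Σwᵢ·1/t·1/t = 10867/16200, Σwᵢ·v = -21, Σwᵢ·1/t·v = -161/30.)
Eliminating β: (10867/16200)·(row 1) − (31/45)·(row 2) gives (30679/4050)·α = (10867/16200)·(-21) − (31/45)·(-161/30) = -11221/1080, so α = -168315/122716.
Then β = ((-161/30) − (31/45)·(-168315/122716))/(10867/16200) = -202230/30679.

α = -1.37, β = -6.59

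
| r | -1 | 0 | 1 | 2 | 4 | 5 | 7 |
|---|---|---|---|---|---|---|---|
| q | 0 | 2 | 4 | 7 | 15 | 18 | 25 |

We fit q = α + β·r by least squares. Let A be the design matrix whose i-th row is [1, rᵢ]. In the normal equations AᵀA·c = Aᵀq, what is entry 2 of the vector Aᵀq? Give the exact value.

343

Entry 2 ↔ basis r, so (Aᵀq)_{2} = Σᵢ (r)·qᵢ = (-1)·(0) + (0)·(2) + (1)·(4) + (2)·(7) + (4)·(15) + (5)·(18) + (7)·(25) = 343.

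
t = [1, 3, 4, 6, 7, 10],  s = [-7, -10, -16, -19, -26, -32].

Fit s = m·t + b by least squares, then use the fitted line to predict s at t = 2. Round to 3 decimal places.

Entries of XᵀX: Σt·t = 211, Σt = 31, Σ1 = 6.
Moment sums: Σt·s = -717, Σs = -110.
Normal equations: [[211, 31]; [31, 6]]·[m, b]ᵀ = [-717, -110]ᵀ.
Eliminating b: 6·(row 1) − 31·(row 2) gives 305·m = 6·(-717) − 31·(-110) = -892, so m = -892/305.
Then b = ((-110) − 31·(-892/305))/6 = -983/305.
At t = 2: ŝ = (-892/305)·(2) + (-983/305)·(1) = -2767/305.

ŝ = -9.072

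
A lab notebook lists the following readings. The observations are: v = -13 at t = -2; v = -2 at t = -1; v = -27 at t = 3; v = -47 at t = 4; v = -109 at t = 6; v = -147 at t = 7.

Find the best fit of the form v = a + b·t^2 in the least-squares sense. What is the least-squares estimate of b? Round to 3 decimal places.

b = -3.012

Sums needed: Σ1 = 6, Σt^2 = 115, Σt^2·t^2 = 4051.
For Xᵀv: Σv = -345, Σt^2·v = -12176.
So XᵀX·[a, b]ᵀ = Xᵀv: [[6, 115]; [115, 4051]]·[a, b]ᵀ = [-345, -12176]ᵀ.
Eliminating b: 4051·(row 1) − 115·(row 2) gives 11081·a = 4051·(-345) − 115·(-12176) = 2645, so a = 2645/11081.
Then b = ((-12176) − 115·(2645/11081))/4051 = -33381/11081.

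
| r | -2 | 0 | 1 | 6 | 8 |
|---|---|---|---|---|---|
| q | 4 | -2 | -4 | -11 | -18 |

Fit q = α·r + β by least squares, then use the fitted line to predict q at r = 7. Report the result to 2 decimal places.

Forming XᵀX = [[105, 13]; [13, 5]] and Xᵀq = [-222, -31]ᵀ gives XᵀX·[α, β]ᵀ = Xᵀq.
det = 105·5 − 13² = 356.
α = ((-222)·5 − 13·(-31))/356 = -707/356; β = (105·(-31) − 13·(-222))/356 = -369/356.
At r = 7: q̂ = (-707/356)·(7) + (-369/356)·(1) = -2659/178.

q̂ = -14.94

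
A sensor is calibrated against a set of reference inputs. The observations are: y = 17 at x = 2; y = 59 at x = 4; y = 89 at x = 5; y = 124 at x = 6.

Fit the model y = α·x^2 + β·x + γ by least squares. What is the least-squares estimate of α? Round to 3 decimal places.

The normal system MᵀM·[α, β, γ]ᵀ = Mᵀy is [[2193, 413, 81]; [413, 81, 17]; [81, 17, 4]]·[α, β, γ]ᵀ = [7701, 1459, 289]ᵀ.
Solving the 3×3 system (Gaussian elimination) gives α = 125/44, β = 81/20, γ = -137/55.

α = 2.841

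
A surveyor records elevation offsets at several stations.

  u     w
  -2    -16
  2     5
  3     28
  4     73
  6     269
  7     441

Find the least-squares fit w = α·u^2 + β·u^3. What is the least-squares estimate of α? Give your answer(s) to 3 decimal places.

α = -1.367

Setting ∂/∂α … = 0 gives: 4066·α + 25850·β = 32669;  25850·α + 169258·β = 214963.
(Σu^2·u^2 = 4066, Σu^2·u^3 = 25850, Σu^3·u^3 = 169258, Σu^2·w = 32669, Σu^3·w = 214963.)
Eliminating β: 169258·(row 1) − 25850·(row 2) gives 19980528·α = 169258·32669 − 25850·214963 = -27303948, so α = -2275329/1665044.
Then β = (214963 − 25850·(-2275329/1665044))/169258 = 2462159/1665044.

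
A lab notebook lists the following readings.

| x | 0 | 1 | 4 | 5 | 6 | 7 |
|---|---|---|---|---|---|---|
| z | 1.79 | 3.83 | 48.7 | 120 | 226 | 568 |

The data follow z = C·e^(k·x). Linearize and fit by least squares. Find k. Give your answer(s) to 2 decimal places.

k = 0.82

Let Y = ln z. Fitting Y = k·x + ln C by least squares:
XᵀX = [[127.0000, 23.0000]; [23.0000, 6]], rhs = [117.7411, 22.3609]ᵀ  (here Σx = 23.0000, Σ(x)² = 127.0000, Σln z = 22.3609, Σx·ln z = 117.7411).
Slope k = (n·Σx·ln z − Σx·Σln z)/(n·Σ(x)² − (Σx)²) = (6·117.7411 − 23.0000·22.3609)/233.0000 = 0.82466; ln C = (Σln z − k·Σx)/n = 0.56562.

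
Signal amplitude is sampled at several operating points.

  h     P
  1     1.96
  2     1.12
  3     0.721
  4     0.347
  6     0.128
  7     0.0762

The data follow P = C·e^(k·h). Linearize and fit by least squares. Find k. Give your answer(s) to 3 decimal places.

With ln Pᵢ as the transformed response and hᵢ as the regressor:
Σh = 23.0000, Σ(h)² = 115.0000, Σln P = -5.2294, Σh·ln P = -34.6706.
Equations: 115.0000·k + 23.0000·ln C = -34.6706;  23.0000·k + 6·ln C = -5.2294.
Δ = 115.0000·6 − (23.0000)² = 161.0000; k = (-34.6706·6 − 23.0000·-5.2294)/161.0000 = -0.54502, ln C = (115.0000·-5.2294 − 23.0000·-34.6706)/161.0000 = 1.21766.

k = -0.545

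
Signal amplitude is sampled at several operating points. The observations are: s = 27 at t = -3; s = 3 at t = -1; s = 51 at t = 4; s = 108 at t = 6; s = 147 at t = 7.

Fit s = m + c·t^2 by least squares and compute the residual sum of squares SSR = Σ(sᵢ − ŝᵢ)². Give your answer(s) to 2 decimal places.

SSR = 6.98

From the data, Σ1 = 5, Σt^2 = 111, Σt^2·t^2 = 4035.
And Σs = 336, Σt^2·s = 12153.
So MᵀM·[m, c]ᵀ = Mᵀs: [[5, 111]; [111, 4035]]·[m, c]ᵀ = [336, 12153]ᵀ.
det = 5·4035 − 111² = 7854.
m = (336·4035 − 111·12153)/7854 = 2259/2618; c = (5·12153 − 111·336)/7854 = 7823/2618.
Residuals: -90/119, -1114/1309, 6091/2618, -1143/2618, -370/1309; SSR = 18273/2618.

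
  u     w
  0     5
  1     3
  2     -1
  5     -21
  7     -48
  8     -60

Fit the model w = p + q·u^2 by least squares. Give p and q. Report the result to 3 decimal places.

p = 4.008, q = -1.021

Setting ∂/∂p … = 0 gives: 6·p + 143·q = -122;  143·p + 7139·q = -6718.
(Σ1 = 6, Σu^2 = 143, Σu^2·u^2 = 7139, Σw = -122, Σu^2·w = -6718.)
det = 6·7139 − 143² = 22385.
p = ((-122)·7139 − 143·(-6718))/22385 = 8156/2035; q = (6·(-6718) − 143·(-122))/22385 = -22862/22385.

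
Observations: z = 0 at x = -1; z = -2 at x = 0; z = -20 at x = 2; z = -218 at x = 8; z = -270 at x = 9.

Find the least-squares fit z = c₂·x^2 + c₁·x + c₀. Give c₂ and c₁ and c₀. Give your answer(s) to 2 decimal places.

Sums needed: Σx^2·x^2 = 10674, Σx^2·x = 1248, Σx^2 = 150, Σx·x = 150, Σx = 18, Σ1 = 5.
And Σx^2·z = -35902, Σx·z = -4214, Σz = -510.
AᵀA·[c₂, c₁, c₀]ᵀ = Aᵀz becomes [[10674, 1248, 150]; [1248, 150, 18]; [150, 18, 5]]·[c₂, c₁, c₀]ᵀ = [-35902, -4214, -510]ᵀ.
Solving the 3×3 system (Gaussian elimination) gives c₂ = -29861/10317, c₁ = -39815/10317, c₀ = -4390/3439.

c₂ = -2.89, c₁ = -3.86, c₀ = -1.28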